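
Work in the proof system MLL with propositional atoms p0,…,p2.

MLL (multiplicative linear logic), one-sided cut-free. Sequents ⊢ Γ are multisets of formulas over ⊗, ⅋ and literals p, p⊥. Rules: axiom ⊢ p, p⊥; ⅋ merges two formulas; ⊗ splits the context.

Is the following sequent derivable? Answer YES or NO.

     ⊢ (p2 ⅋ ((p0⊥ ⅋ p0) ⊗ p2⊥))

Derivation trace:
[⅋]  ⊢ (p2 ⅋ ((p0⊥ ⅋ p0) ⊗ p2⊥))
  [⊗]  ⊢ p2, ((p0⊥ ⅋ p0) ⊗ p2⊥)
    [⅋]  ⊢ (p0⊥ ⅋ p0)
      [Ax]  ⊢ p0, p0⊥
    [Ax]  ⊢ p2, p2⊥

Result: YES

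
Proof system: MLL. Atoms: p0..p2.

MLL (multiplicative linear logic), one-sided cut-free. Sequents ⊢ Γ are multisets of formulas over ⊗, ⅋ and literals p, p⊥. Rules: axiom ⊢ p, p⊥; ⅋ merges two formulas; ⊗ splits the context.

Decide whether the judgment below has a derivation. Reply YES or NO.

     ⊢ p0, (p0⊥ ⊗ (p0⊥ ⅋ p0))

Proof tree:
[⊗]  ⊢ p0, (p0⊥ ⊗ (p0⊥ ⅋ p0))
  [Ax]  ⊢ p0, p0⊥
  [⅋]  ⊢ (p0⊥ ⅋ p0)
    [Ax]  ⊢ p0, p0⊥

Result: YES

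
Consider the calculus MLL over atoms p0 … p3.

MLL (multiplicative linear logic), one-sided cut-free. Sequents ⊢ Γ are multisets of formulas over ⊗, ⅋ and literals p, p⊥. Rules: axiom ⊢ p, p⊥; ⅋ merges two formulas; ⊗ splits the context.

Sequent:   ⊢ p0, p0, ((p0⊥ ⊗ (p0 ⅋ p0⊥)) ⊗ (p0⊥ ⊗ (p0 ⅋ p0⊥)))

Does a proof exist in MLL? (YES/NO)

Proof tree:
[⊗]  ⊢ p0, p0, ((p0⊥ ⊗ (p0 ⅋ p0⊥)) ⊗ (p0⊥ ⊗ (p0 ⅋ p0⊥)))
  [⊗]  ⊢ p0, (p0⊥ ⊗ (p0 ⅋ p0⊥))
    [Ax]  ⊢ p0, p0⊥
    [⅋]  ⊢ (p0 ⅋ p0⊥)
      [Ax]  ⊢ p0, p0⊥
  [⊗]  ⊢ p0, (p0⊥ ⊗ (p0 ⅋ p0⊥))
    [Ax]  ⊢ p0, p0⊥
    [⅋]  ⊢ (p0 ⅋ p0⊥)
      [Ax]  ⊢ p0, p0⊥

Result: YES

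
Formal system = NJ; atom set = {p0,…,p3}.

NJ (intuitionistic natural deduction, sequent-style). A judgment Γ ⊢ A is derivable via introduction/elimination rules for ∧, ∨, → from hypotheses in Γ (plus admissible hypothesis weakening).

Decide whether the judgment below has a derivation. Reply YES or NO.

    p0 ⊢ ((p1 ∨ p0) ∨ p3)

Proof tree:
[∨I₁] p0 ⊢ ((p1 ∨ p0) ∨ p3)
  [∨I₂] p0 ⊢ (p1 ∨ p0)
    [Ax] p0 ⊢ p0

Result: YES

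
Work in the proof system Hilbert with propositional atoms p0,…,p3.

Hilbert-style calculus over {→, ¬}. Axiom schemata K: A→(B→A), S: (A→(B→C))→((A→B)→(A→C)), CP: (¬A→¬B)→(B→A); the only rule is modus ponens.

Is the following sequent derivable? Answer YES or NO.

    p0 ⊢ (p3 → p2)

Search for a countermodel by truth-table:
  v=0000: Γ:[p0=F] Δ:[(p3 → p2)=T] refutes=False
  v=0001: Γ:[p0=F] Δ:[(p3 → p2)=F] refutes=False
  v=0010: Γ:[p0=F] Δ:[(p3 → p2)=T] refutes=False
  v=0011: Γ:[p0=F] Δ:[(p3 → p2)=T] refutes=False
  v=0100: Γ:[p0=F] Δ:[(p3 → p2)=T] refutes=False
  v=0101: Γ:[p0=F] Δ:[(p3 → p2)=F] refutes=False
  v=0110: Γ:[p0=F] Δ:[(p3 → p2)=T] refutes=False
  v=0111: Γ:[p0=F] Δ:[(p3 → p2)=T] refutes=False
  v=1000: Γ:[p0=T] Δ:[(p3 → p2)=T] refutes=False
  v=1001: Γ:[p0=T] Δ:[(p3 → p2)=F] refutes=True  ← countermodel

Result: NO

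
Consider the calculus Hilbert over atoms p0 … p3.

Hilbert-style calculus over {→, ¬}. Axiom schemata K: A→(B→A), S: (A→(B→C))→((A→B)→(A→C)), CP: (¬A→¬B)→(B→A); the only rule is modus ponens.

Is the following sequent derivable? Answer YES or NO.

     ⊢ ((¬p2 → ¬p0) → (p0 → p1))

Enumerate valuations to refute Γ ⊢ Δ:
  v=0000: Γ:[] Δ:[((¬p2 → ¬p0) → (p0 → p1))=T] refutes=False
  v=0001: Γ:[] Δ:[((¬p2 → ¬p0) → (p0 → p1))=T] refutes=False
  v=0010: Γ:[] Δ:[((¬p2 → ¬p0) → (p0 → p1))=T] refutes=False
  v=0011: Γ:[] Δ:[((¬p2 → ¬p0) → (p0 → p1))=T] refutes=False
  v=0100: Γ:[] Δ:[((¬p2 → ¬p0) → (p0 → p1))=T] refutes=False
  v=0101: Γ:[] Δ:[((¬p2 → ¬p0) → (p0 → p1))=T] refutes=False
  v=0110: Γ:[] Δ:[((¬p2 → ¬p0) → (p0 → p1))=T] refutes=False
  v=0111: Γ:[] Δ:[((¬p2 → ¬p0) → (p0 → p1))=T] refutes=False
  v=1000: Γ:[] Δ:[((¬p2 → ¬p0) → (p0 → p1))=T] refutes=False
  v=1001: Γ:[] Δ:[((¬p2 → ¬p0) → (p0 → p1))=T] refutes=False
  v=1010: Γ:[] Δ:[((¬p2 → ¬p0) → (p0 → p1))=F] refutes=True  ← countermodel

Result: NO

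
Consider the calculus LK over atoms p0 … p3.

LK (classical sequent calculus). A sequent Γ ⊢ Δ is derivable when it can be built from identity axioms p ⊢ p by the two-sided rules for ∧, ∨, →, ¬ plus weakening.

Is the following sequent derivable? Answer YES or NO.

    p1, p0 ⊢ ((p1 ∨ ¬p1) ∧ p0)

Proof tree:
[∧R] p1, p0 ⊢ ((p1 ∨ ¬p1) ∧ p0)
  [∨R] p1 ⊢ (p1 ∨ ¬p1)
    [WL] p1 ⊢ p1, ¬p1
      [¬R]  ⊢ p1, ¬p1
        [Ax] p1 ⊢ p1
  [Ax] p0 ⊢ p0

Result: YES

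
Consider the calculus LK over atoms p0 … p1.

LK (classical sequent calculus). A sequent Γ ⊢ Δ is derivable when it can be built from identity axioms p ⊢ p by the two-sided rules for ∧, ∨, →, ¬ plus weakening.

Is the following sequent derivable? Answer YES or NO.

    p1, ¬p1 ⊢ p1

Proof tree:
[WR] p1, ¬p1 ⊢ p1
  [¬L] p1, ¬p1 ⊢ 
    [Ax] p1 ⊢ p1

Result: YES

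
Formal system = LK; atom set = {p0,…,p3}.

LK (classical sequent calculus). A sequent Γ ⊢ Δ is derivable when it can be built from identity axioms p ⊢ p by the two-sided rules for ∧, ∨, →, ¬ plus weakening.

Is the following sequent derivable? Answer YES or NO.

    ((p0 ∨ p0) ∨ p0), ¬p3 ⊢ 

Search for a countermodel by truth-table:
  v=0000: Γ:[((p0 ∨ p0) ∨ p0)=F, ¬p3=T] Δ:[] refutes=False
  v=0001: Γ:[((p0 ∨ p0) ∨ p0)=F, ¬p3=F] Δ:[] refutes=False
  v=0010: Γ:[((p0 ∨ p0) ∨ p0)=F, ¬p3=T] Δ:[] refutes=False
  v=0011: Γ:[((p0 ∨ p0) ∨ p0)=F, ¬p3=F] Δ:[] refutes=False
  v=0100: Γ:[((p0 ∨ p0) ∨ p0)=F, ¬p3=T] Δ:[] refutes=False
  v=0101: Γ:[((p0 ∨ p0) ∨ p0)=F, ¬p3=F] Δ:[] refutes=False
  v=0110: Γ:[((p0 ∨ p0) ∨ p0)=F, ¬p3=T] Δ:[] refutes=False
  v=0111: Γ:[((p0 ∨ p0) ∨ p0)=F, ¬p3=F] Δ:[] refutes=False
  v=1000: Γ:[((p0 ∨ p0) ∨ p0)=T, ¬p3=T] Δ:[] refutes=True  ← countermodel

Result: NO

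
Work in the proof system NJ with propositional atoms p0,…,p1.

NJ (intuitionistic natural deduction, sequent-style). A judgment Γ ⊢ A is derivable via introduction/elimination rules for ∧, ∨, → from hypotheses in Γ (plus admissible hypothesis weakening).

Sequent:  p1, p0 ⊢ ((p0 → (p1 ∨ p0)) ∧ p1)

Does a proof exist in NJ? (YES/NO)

Derivation (root first):
[∧I] p1, p0 ⊢ ((p0 → (p1 ∨ p0)) ∧ p1)
  [→I]  ⊢ (p0 → (p1 ∨ p0))
    [∨I₂] p0 ⊢ (p1 ∨ p0)
      [Ax] p0 ⊢ p0
  [Wk] p1, p0 ⊢ p1
    [Ax] p1 ⊢ p1

Result: YES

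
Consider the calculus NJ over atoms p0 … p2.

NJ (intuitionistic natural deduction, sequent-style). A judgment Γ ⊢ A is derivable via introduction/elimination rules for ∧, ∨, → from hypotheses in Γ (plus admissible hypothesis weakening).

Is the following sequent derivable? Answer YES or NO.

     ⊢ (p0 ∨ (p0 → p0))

Proof tree:
[∨I₂]  ⊢ (p0 ∨ (p0 → p0))
  [→I]  ⊢ (p0 → p0)
    [Ax] p0 ⊢ p0

Result: YES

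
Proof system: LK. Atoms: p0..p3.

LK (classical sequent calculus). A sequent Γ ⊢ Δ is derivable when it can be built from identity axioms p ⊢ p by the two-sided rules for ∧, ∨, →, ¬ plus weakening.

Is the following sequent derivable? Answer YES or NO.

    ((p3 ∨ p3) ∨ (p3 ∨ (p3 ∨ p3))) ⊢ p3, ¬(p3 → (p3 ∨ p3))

Derivation (root first):
[∨L] ((p3 ∨ p3) ∨ (p3 ∨ (p3 ∨ p3))) ⊢ p3, ¬(p3 → (p3 ∨ p3))
  [¬R] (p3 ∨ p3) ⊢ p3, ¬(p3 → (p3 ∨ p3))
    [→L] (p3 ∨ p3), (p3 → (p3 ∨ p3)) ⊢ p3
      [∨L] (p3 ∨ p3) ⊢ p3
        [Ax] p3 ⊢ p3
        [Ax] p3 ⊢ p3
      [∨L] (p3 ∨ p3) ⊢ p3
        [Ax] p3 ⊢ p3
        [Ax] p3 ⊢ p3
  [∨L] (p3 ∨ (p3 ∨ p3)) ⊢ p3
    [Ax] p3 ⊢ p3
    [∨L] (p3 ∨ p3) ⊢ p3
      [Ax] p3 ⊢ p3
      [Ax] p3 ⊢ p3

Result: YES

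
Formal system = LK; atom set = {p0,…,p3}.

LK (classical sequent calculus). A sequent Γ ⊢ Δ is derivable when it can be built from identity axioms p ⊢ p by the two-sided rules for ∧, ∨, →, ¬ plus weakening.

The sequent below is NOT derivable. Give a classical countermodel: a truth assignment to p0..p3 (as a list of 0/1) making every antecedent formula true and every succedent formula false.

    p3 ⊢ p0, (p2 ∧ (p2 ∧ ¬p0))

Enumerate valuations to refute Γ ⊢ Δ:
  v=0000: Γ:[p3=F] Δ:[p0=F, (p2 ∧ (p2 ∧ ¬p0))=F] refutes=False
  v=0001: Γ:[p3=T] Δ:[p0=F, (p2 ∧ (p2 ∧ ¬p0))=F] refutes=True  ← countermodel

Result: [0, 0, 0, 1]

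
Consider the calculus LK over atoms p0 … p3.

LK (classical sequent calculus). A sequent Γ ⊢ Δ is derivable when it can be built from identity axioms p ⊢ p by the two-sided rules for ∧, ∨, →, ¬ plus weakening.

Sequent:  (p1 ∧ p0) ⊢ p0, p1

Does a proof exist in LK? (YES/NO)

Proof tree:
[∧L] (p1 ∧ p0) ⊢ p0, p1
  [WR] p0, p1 ⊢ p0, p1
    [WL] p0, p1 ⊢ p0
      [Ax] p0 ⊢ p0

Result: YES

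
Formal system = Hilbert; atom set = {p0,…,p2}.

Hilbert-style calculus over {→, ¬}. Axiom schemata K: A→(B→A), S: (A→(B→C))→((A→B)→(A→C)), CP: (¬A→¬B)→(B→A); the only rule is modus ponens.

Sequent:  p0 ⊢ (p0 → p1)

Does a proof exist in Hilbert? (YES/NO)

Search for a countermodel by truth-table:
  v=000: Γ:[p0=F] Δ:[(p0 → p1)=T] refutes=False
  v=001: Γ:[p0=F] Δ:[(p0 → p1)=T] refutes=False
  v=010: Γ:[p0=F] Δ:[(p0 → p1)=T] refutes=False
  v=011: Γ:[p0=F] Δ:[(p0 → p1)=T] refutes=False
  v=100: Γ:[p0=T] Δ:[(p0 → p1)=F] refutes=True  ← countermodel

Result: NO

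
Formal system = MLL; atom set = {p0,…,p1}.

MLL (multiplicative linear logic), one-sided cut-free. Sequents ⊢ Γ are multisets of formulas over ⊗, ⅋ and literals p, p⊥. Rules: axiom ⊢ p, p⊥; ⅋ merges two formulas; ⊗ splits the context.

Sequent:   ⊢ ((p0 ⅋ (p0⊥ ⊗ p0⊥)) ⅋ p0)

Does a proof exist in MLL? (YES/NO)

Derivation (root first):
[⅋]  ⊢ ((p0 ⅋ (p0⊥ ⊗ p0⊥)) ⅋ p0)
  [⅋]  ⊢ p0, (p0 ⅋ (p0⊥ ⊗ p0⊥))
    [⊗]  ⊢ p0, p0, (p0⊥ ⊗ p0⊥)
      [Ax]  ⊢ p0, p0⊥
      [Ax]  ⊢ p0, p0⊥

Result: YES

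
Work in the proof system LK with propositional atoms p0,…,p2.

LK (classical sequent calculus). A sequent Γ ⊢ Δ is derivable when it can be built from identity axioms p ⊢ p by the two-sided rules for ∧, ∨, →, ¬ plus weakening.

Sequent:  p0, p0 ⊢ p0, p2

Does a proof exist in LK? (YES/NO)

Derivation (root first):
[WL] p0, p0 ⊢ p0, p2
  [WR] p0 ⊢ p0, p2
    [Ax] p0 ⊢ p0

Result: YES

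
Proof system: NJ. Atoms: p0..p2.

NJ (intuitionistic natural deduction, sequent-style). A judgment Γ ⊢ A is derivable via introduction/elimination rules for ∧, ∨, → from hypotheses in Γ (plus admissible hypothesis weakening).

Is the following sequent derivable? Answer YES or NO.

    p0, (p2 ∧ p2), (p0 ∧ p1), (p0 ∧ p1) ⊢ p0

Derivation (root first):
[Wk] p0, (p2 ∧ p2), (p0 ∧ p1), (p0 ∧ p1) ⊢ p0
  [Wk] p0, (p2 ∧ p2), (p0 ∧ p1) ⊢ p0
    [Wk] p0, (p2 ∧ p2) ⊢ p0
      [Ax] p0 ⊢ p0

Result: YES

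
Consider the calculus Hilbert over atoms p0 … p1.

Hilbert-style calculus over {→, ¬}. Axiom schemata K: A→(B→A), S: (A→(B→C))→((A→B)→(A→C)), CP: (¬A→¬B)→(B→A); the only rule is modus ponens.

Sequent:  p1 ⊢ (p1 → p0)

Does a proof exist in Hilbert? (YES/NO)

Enumerate valuations to refute Γ ⊢ Δ:
  v=00: Γ:[p1=F] Δ:[(p1 → p0)=T] refutes=False
  v=01: Γ:[p1=T] Δ:[(p1 → p0)=F] refutes=True  ← countermodel

Result: NO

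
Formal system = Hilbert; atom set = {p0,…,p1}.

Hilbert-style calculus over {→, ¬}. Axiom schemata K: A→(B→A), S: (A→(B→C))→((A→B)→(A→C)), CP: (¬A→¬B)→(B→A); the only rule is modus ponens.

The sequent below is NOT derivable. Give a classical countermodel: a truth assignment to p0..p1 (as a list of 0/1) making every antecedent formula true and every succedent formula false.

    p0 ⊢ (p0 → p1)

Search for a countermodel by truth-table:
  v=00: Γ:[p0=F] Δ:[(p0 → p1)=T] refutes=False
  v=01: Γ:[p0=F] Δ:[(p0 → p1)=T] refutes=False
  v=10: Γ:[p0=T] Δ:[(p0 → p1)=F] refutes=True  ← countermodel

Result: [1, 0]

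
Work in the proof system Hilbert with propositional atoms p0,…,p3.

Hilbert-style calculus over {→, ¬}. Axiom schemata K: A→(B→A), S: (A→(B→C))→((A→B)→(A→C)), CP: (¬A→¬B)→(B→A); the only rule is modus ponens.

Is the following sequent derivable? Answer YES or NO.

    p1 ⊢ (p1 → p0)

Search for a countermodel by truth-table:
  v=0000: Γ:[p1=F] Δ:[(p1 → p0)=T] refutes=False
  v=0001: Γ:[p1=F] Δ:[(p1 → p0)=T] refutes=False
  v=0010: Γ:[p1=F] Δ:[(p1 → p0)=T] refutes=False
  v=0011: Γ:[p1=F] Δ:[(p1 → p0)=T] refutes=False
  v=0100: Γ:[p1=T] Δ:[(p1 → p0)=F] refutes=True  ← countermodel

Result: NO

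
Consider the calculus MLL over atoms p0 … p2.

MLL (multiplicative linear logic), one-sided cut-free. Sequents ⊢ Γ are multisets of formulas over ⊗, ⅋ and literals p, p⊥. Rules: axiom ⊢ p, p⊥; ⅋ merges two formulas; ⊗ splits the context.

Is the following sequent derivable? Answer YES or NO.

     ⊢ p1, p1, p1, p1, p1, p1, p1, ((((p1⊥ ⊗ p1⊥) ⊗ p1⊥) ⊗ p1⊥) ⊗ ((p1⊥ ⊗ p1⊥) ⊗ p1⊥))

Derivation (root first):
[⊗]  ⊢ p1, p1, p1, p1, p1, p1, p1, ((((p1⊥ ⊗ p1⊥) ⊗ p1⊥) ⊗ p1⊥) ⊗ ((p1⊥ ⊗ p1⊥) ⊗ p1⊥))
  [⊗]  ⊢ p1, p1, p1, p1, (((p1⊥ ⊗ p1⊥) ⊗ p1⊥) ⊗ p1⊥)
    [⊗]  ⊢ p1, p1, p1, ((p1⊥ ⊗ p1⊥) ⊗ p1⊥)
      [⊗]  ⊢ p1, p1, (p1⊥ ⊗ p1⊥)
        [Ax]  ⊢ p1, p1⊥
        [Ax]  ⊢ p1, p1⊥
      [Ax]  ⊢ p1, p1⊥
    [Ax]  ⊢ p1, p1⊥
  [⊗]  ⊢ p1, p1, p1, ((p1⊥ ⊗ p1⊥) ⊗ p1⊥)
    [⊗]  ⊢ p1, p1, (p1⊥ ⊗ p1⊥)
      [Ax]  ⊢ p1, p1⊥
      [Ax]  ⊢ p1, p1⊥
    [Ax]  ⊢ p1, p1⊥

Result: YES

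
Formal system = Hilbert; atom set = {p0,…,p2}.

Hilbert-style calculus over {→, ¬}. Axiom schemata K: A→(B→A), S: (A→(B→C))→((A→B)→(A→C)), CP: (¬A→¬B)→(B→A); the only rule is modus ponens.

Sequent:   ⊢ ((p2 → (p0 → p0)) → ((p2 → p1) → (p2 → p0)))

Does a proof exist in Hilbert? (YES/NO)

Search for a countermodel by truth-table:
  v=000: Γ:[] Δ:[((p2 → (p0 → p0)) → ((p2 → p1) → (p2 → p0)))=T] refutes=False
  v=001: Γ:[] Δ:[((p2 → (p0 → p0)) → ((p2 → p1) → (p2 → p0)))=T] refutes=False
  v=010: Γ:[] Δ:[((p2 → (p0 → p0)) → ((p2 → p1) → (p2 → p0)))=T] refutes=False
  v=011: Γ:[] Δ:[((p2 → (p0 → p0)) → ((p2 → p1) → (p2 → p0)))=F] refutes=True  ← countermodel

Result: NO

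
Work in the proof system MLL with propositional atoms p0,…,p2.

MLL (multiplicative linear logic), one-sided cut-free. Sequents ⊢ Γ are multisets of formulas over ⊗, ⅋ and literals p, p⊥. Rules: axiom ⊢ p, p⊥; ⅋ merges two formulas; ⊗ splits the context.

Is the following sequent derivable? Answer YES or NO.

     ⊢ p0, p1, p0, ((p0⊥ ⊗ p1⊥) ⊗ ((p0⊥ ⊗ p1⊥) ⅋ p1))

Proof tree:
[⊗]  ⊢ p0, p1, p0, ((p0⊥ ⊗ p1⊥) ⊗ ((p0⊥ ⊗ p1⊥) ⅋ p1))
  [⊗]  ⊢ p0, p1, (p0⊥ ⊗ p1⊥)
    [Ax]  ⊢ p0, p0⊥
    [Ax]  ⊢ p1, p1⊥
  [⅋]  ⊢ p0, ((p0⊥ ⊗ p1⊥) ⅋ p1)
    [⊗]  ⊢ p0, p1, (p0⊥ ⊗ p1⊥)
      [Ax]  ⊢ p0, p0⊥
      [Ax]  ⊢ p1, p1⊥

Result: YES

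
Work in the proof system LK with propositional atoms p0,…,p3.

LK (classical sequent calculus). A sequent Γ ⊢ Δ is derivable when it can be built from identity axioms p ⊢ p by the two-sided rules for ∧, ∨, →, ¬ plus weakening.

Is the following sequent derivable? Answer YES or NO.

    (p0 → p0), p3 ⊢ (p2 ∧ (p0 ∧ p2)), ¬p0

Enumerate valuations to refute Γ ⊢ Δ:
  v=0000: Γ:[(p0 → p0)=T, p3=F] Δ:[(p2 ∧ (p0 ∧ p2))=F, ¬p0=T] refutes=False
  v=0001: Γ:[(p0 → p0)=T, p3=T] Δ:[(p2 ∧ (p0 ∧ p2))=F, ¬p0=T] refutes=False
  v=0010: Γ:[(p0 → p0)=T, p3=F] Δ:[(p2 ∧ (p0 ∧ p2))=F, ¬p0=T] refutes=False
  v=0011: Γ:[(p0 → p0)=T, p3=T] Δ:[(p2 ∧ (p0 ∧ p2))=F, ¬p0=T] refutes=False
  v=0100: Γ:[(p0 → p0)=T, p3=F] Δ:[(p2 ∧ (p0 ∧ p2))=F, ¬p0=T] refutes=False
  v=0101: Γ:[(p0 → p0)=T, p3=T] Δ:[(p2 ∧ (p0 ∧ p2))=F, ¬p0=T] refutes=False
  v=0110: Γ:[(p0 → p0)=T, p3=F] Δ:[(p2 ∧ (p0 ∧ p2))=F, ¬p0=T] refutes=False
  v=0111: Γ:[(p0 → p0)=T, p3=T] Δ:[(p2 ∧ (p0 ∧ p2))=F, ¬p0=T] refutes=False
  v=1000: Γ:[(p0 → p0)=T, p3=F] Δ:[(p2 ∧ (p0 ∧ p2))=F, ¬p0=F] refutes=False
  v=1001: Γ:[(p0 → p0)=T, p3=T] Δ:[(p2 ∧ (p0 ∧ p2))=F, ¬p0=F] refutes=True  ← countermodel

Result: NO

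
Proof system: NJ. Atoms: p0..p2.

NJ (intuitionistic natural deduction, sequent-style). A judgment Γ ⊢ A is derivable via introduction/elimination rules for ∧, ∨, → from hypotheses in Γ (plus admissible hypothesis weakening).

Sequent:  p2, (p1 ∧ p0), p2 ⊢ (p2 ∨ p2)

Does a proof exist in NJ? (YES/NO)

Proof tree:
[Wk] p2, (p1 ∧ p0), p2 ⊢ (p2 ∨ p2)
  [Wk] p2, (p1 ∧ p0) ⊢ (p2 ∨ p2)
    [∨I₂] p2 ⊢ (p2 ∨ p2)
      [Ax] p2 ⊢ p2

Result: YES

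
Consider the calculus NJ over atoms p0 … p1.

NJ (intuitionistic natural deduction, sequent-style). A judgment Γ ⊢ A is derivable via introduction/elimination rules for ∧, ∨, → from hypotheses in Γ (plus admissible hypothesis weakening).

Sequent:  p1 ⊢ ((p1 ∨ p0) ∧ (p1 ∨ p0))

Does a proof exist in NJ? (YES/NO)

Derivation (root first):
[∧I] p1 ⊢ ((p1 ∨ p0) ∧ (p1 ∨ p0))
  [∨I₁] p1 ⊢ (p1 ∨ p0)
    [Ax] p1 ⊢ p1
  [∨I₁] p1 ⊢ (p1 ∨ p0)
    [Ax] p1 ⊢ p1

Result: YES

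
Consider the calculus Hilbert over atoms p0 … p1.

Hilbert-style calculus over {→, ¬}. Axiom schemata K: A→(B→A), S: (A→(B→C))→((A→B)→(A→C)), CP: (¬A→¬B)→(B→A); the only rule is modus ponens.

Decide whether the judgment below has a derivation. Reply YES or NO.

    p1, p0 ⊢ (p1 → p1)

Proof tree:
[MP] p1, p0 ⊢ (p1 → p1)
  [K]  ⊢ (p1 → (p1 → p1))
  [MP] p1, p0 ⊢ p1
    [MP] p1 ⊢ (p0 → p1)
      [K]  ⊢ (p1 → (p0 → p1))
      [Hyp] p1 ⊢ p1
    [Hyp] p0 ⊢ p0

Result: YES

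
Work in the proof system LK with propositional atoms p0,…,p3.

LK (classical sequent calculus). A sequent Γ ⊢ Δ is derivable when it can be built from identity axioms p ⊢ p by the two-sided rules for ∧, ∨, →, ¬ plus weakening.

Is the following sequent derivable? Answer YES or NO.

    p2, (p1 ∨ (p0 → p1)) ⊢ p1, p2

Proof tree:
[∨L] p2, (p1 ∨ (p0 → p1)) ⊢ p1, p2
  [Ax] p1 ⊢ p1
  [→L] p2, (p0 → p1) ⊢ p1, p2
    [WR] p2 ⊢ p2, p0
      [Ax] p2 ⊢ p2
    [Ax] p1 ⊢ p1

Result: YES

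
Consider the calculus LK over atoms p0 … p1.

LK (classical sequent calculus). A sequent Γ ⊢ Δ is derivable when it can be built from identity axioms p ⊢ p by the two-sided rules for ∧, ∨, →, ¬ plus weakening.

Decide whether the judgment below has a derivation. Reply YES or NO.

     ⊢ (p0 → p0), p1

Proof tree:
[WR]  ⊢ (p0 → p0), p1
  [→R]  ⊢ (p0 → p0)
    [Ax] p0 ⊢ p0

Result: YES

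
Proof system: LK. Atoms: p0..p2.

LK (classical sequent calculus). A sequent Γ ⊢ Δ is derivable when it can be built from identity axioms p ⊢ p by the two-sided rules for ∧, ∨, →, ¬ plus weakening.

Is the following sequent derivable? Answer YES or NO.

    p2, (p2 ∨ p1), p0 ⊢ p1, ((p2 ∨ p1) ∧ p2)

Proof tree:
[WL] p2, (p2 ∨ p1), p0 ⊢ p1, ((p2 ∨ p1) ∧ p2)
  [∧R] p2, (p2 ∨ p1) ⊢ p1, ((p2 ∨ p1) ∧ p2)
    [∨R] p2 ⊢ (p2 ∨ p1)
      [WR] p2 ⊢ p2, p1
        [Ax] p2 ⊢ p2
    [∨L] (p2 ∨ p1) ⊢ p1, p2
      [Ax] p2 ⊢ p2
      [Ax] p1 ⊢ p1

Result: YES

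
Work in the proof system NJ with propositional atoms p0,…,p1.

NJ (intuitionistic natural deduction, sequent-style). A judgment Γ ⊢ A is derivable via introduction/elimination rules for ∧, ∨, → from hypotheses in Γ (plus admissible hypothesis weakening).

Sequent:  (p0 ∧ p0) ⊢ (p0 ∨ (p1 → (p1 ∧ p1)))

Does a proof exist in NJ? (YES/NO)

Proof tree:
[∨I₂] (p0 ∧ p0) ⊢ (p0 ∨ (p1 → (p1 ∧ p1)))
  [→I] (p0 ∧ p0) ⊢ (p1 → (p1 ∧ p1))
    [∧I] p1, (p0 ∧ p0) ⊢ (p1 ∧ p1)
      [Wk] p1, (p0 ∧ p0) ⊢ p1
        [Ax] p1 ⊢ p1
      [Ax] p1 ⊢ p1

Result: YES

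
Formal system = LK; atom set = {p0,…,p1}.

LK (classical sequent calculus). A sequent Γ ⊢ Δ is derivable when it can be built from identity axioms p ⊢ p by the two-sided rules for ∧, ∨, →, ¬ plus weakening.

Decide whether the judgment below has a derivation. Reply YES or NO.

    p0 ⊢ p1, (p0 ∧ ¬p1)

Derivation (root first):
[∧R] p0 ⊢ p1, (p0 ∧ ¬p1)
  [Ax] p0 ⊢ p0
  [¬R]  ⊢ p1, ¬p1
    [Ax] p1 ⊢ p1

Result: YES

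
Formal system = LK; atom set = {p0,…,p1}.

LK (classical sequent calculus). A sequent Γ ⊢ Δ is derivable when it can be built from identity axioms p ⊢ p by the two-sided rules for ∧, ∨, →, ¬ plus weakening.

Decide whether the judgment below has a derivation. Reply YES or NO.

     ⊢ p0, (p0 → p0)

Derivation trace:
[→R]  ⊢ p0, (p0 → p0)
  [WR] p0 ⊢ p0, p0
    [Ax] p0 ⊢ p0

Result: YES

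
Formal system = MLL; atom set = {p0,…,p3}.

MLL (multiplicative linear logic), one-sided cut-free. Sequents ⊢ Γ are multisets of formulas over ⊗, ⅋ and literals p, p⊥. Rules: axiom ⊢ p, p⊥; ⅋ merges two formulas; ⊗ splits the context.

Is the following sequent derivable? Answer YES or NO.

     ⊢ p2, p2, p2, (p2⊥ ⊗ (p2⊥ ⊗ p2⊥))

Derivation trace:
[⊗]  ⊢ p2, p2, p2, (p2⊥ ⊗ (p2⊥ ⊗ p2⊥))
  [Ax]  ⊢ p2, p2⊥
  [⊗]  ⊢ p2, p2, (p2⊥ ⊗ p2⊥)
    [Ax]  ⊢ p2, p2⊥
    [Ax]  ⊢ p2, p2⊥

Result: YES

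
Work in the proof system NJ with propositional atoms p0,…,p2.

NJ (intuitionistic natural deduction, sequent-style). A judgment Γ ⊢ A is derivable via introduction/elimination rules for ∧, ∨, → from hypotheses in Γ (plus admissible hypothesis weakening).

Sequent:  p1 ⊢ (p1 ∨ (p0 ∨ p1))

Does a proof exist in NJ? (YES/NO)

Proof tree:
[∨I₂] p1 ⊢ (p1 ∨ (p0 ∨ p1))
  [∨I₂] p1 ⊢ (p0 ∨ p1)
    [Ax] p1 ⊢ p1

Result: YES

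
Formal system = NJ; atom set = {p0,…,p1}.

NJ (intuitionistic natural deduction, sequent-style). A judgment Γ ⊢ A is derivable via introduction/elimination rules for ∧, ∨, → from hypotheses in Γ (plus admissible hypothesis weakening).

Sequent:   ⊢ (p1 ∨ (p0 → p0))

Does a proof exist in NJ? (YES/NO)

Proof tree:
[∨I₂]  ⊢ (p1 ∨ (p0 → p0))
  [→I]  ⊢ (p0 → p0)
    [Ax] p0 ⊢ p0

Result: YES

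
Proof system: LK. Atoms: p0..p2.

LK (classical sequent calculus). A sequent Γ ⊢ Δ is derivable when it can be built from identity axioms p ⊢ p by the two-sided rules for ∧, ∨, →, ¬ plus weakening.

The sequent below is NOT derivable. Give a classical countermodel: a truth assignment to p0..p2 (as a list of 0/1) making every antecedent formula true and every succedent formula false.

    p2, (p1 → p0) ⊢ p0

Enumerate valuations to refute Γ ⊢ Δ:
  v=000: Γ:[p2=F, (p1 → p0)=T] Δ:[p0=F] refutes=False
  v=001: Γ:[p2=T, (p1 → p0)=T] Δ:[p0=F] refutes=True  ← countermodel

Result: [0, 0, 1]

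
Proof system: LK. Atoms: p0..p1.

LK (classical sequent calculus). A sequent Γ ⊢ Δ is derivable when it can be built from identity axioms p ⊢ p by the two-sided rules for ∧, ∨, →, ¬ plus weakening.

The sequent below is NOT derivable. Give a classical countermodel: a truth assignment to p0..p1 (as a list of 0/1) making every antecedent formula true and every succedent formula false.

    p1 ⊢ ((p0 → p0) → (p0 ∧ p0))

Search for a countermodel by truth-table:
  v=00: Γ:[p1=F] Δ:[((p0 → p0) → (p0 ∧ p0))=F] refutes=False
  v=01: Γ:[p1=T] Δ:[((p0 → p0) → (p0 ∧ p0))=F] refutes=True  ← countermodel

Result: [0, 1]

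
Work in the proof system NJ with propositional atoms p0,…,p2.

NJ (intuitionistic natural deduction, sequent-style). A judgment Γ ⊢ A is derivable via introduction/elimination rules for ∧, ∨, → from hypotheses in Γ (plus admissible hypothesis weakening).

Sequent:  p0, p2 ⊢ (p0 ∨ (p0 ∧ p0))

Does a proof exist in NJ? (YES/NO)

Proof tree:
[Wk] p0, p2 ⊢ (p0 ∨ (p0 ∧ p0))
  [∨I₂] p0 ⊢ (p0 ∨ (p0 ∧ p0))
    [∧I] p0 ⊢ (p0 ∧ p0)
      [Ax] p0 ⊢ p0
      [Ax] p0 ⊢ p0

Result: YES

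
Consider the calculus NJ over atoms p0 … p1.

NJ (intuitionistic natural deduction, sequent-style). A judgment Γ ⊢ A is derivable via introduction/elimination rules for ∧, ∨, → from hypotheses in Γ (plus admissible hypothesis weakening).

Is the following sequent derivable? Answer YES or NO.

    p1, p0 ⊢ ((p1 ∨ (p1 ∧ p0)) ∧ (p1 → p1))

Proof tree:
[∧I] p1, p0 ⊢ ((p1 ∨ (p1 ∧ p0)) ∧ (p1 → p1))
  [∨I₂] p1, p0 ⊢ (p1 ∨ (p1 ∧ p0))
    [∧I] p1, p0 ⊢ (p1 ∧ p0)
      [Ax] p1 ⊢ p1
      [Ax] p0 ⊢ p0
  [→I]  ⊢ (p1 → p1)
    [Ax] p1 ⊢ p1

Result: YES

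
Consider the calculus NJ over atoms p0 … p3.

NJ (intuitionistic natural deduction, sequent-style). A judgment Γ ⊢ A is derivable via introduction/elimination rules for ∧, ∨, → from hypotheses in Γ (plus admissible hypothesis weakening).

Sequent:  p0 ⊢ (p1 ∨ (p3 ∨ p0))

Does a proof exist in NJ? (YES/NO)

Derivation trace:
[∨I₂] p0 ⊢ (p1 ∨ (p3 ∨ p0))
  [∨I₂] p0 ⊢ (p3 ∨ p0)
    [Ax] p0 ⊢ p0

Result: YES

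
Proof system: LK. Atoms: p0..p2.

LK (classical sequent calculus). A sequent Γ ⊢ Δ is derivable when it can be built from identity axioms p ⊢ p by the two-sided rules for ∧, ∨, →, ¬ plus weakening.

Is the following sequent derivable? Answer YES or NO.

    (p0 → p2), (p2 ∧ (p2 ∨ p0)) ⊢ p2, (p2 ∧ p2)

Derivation (root first):
[∧L] (p0 → p2), (p2 ∧ (p2 ∨ p0)) ⊢ p2, (p2 ∧ p2)
  [∨L] p2, (p0 → p2), (p2 ∨ p0) ⊢ p2, (p2 ∧ p2)
    [Ax] p2 ⊢ p2
    [∧R] p2, (p0 → p2), p0 ⊢ (p2 ∧ p2)
      [Ax] p2 ⊢ p2
      [→L] p0, (p0 → p2) ⊢ p2
        [Ax] p0 ⊢ p0
        [Ax] p2 ⊢ p2

Result: YES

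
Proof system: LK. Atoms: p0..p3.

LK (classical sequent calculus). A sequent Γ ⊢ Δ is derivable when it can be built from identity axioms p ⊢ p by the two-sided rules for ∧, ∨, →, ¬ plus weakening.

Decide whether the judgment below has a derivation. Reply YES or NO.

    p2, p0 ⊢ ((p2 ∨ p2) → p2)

Derivation trace:
[WL] p2, p0 ⊢ ((p2 ∨ p2) → p2)
  [→R] p2 ⊢ ((p2 ∨ p2) → p2)
    [WL] (p2 ∨ p2), p2 ⊢ p2
      [∨L] (p2 ∨ p2) ⊢ p2
        [Ax] p2 ⊢ p2
        [Ax] p2 ⊢ p2

Result: YES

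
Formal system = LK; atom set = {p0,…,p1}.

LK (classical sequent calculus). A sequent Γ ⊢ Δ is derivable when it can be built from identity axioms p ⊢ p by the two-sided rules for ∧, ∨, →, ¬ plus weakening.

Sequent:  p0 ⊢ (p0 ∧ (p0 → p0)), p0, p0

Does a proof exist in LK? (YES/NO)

Proof tree:
[WR] p0 ⊢ (p0 ∧ (p0 → p0)), p0, p0
  [WR] p0 ⊢ (p0 ∧ (p0 → p0)), p0
    [∧R] p0 ⊢ (p0 ∧ (p0 → p0))
      [Ax] p0 ⊢ p0
      [→R]  ⊢ (p0 → p0)
        [Ax] p0 ⊢ p0

Result: YES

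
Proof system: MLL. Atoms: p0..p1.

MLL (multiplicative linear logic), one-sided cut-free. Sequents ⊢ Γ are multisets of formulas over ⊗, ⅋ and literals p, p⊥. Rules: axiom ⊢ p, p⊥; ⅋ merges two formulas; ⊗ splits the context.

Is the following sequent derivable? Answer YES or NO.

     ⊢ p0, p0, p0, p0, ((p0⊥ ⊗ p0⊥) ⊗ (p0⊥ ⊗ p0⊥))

Proof tree:
[⊗]  ⊢ p0, p0, p0, p0, ((p0⊥ ⊗ p0⊥) ⊗ (p0⊥ ⊗ p0⊥))
  [⊗]  ⊢ p0, p0, (p0⊥ ⊗ p0⊥)
    [Ax]  ⊢ p0, p0⊥
    [Ax]  ⊢ p0, p0⊥
  [⊗]  ⊢ p0, p0, (p0⊥ ⊗ p0⊥)
    [Ax]  ⊢ p0, p0⊥
    [Ax]  ⊢ p0, p0⊥

Result: YES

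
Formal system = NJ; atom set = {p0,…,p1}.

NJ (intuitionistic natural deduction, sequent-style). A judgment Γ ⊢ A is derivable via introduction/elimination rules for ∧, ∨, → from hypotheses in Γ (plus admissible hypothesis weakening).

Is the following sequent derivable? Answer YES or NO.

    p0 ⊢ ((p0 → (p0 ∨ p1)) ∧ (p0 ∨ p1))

Derivation trace:
[∧I] p0 ⊢ ((p0 → (p0 ∨ p1)) ∧ (p0 ∨ p1))
  [→I]  ⊢ (p0 → (p0 ∨ p1))
    [∨I₁] p0 ⊢ (p0 ∨ p1)
      [Ax] p0 ⊢ p0
  [∨I₁] p0 ⊢ (p0 ∨ p1)
    [Ax] p0 ⊢ p0

Result: YES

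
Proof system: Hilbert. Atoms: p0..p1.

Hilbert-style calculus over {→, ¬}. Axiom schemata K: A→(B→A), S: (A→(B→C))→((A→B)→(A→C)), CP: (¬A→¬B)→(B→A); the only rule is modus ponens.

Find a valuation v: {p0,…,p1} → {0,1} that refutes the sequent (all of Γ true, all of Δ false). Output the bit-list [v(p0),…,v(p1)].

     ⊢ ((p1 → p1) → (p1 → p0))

Enumerate valuations to refute Γ ⊢ Δ:
  v=00: Γ:[] Δ:[((p1 → p1) → (p1 → p0))=T] refutes=False
  v=01: Γ:[] Δ:[((p1 → p1) → (p1 → p0))=F] refutes=True  ← countermodel

Result: [0, 1]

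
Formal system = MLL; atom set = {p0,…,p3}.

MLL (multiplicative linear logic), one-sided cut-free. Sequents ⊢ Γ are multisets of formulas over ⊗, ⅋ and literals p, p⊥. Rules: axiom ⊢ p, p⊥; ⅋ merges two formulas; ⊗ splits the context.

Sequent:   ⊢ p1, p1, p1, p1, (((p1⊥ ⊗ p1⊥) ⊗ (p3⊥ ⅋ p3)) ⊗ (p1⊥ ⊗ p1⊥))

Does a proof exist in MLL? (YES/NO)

Derivation (root first):
[⊗]  ⊢ p1, p1, p1, p1, (((p1⊥ ⊗ p1⊥) ⊗ (p3⊥ ⅋ p3)) ⊗ (p1⊥ ⊗ p1⊥))
  [⊗]  ⊢ p1, p1, ((p1⊥ ⊗ p1⊥) ⊗ (p3⊥ ⅋ p3))
    [⊗]  ⊢ p1, p1, (p1⊥ ⊗ p1⊥)
      [Ax]  ⊢ p1, p1⊥
      [Ax]  ⊢ p1, p1⊥
    [⅋]  ⊢ (p3⊥ ⅋ p3)
      [Ax]  ⊢ p3, p3⊥
  [⊗]  ⊢ p1, p1, (p1⊥ ⊗ p1⊥)
    [Ax]  ⊢ p1, p1⊥
    [Ax]  ⊢ p1, p1⊥

Result: YES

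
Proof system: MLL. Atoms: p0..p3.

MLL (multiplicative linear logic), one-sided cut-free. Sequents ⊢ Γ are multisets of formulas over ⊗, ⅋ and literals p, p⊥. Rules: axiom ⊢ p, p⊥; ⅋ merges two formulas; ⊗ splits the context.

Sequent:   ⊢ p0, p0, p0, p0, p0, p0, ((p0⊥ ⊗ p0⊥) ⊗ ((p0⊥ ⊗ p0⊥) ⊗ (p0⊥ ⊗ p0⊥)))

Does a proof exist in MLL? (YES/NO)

Derivation (root first):
[⊗]  ⊢ p0, p0, p0, p0, p0, p0, ((p0⊥ ⊗ p0⊥) ⊗ ((p0⊥ ⊗ p0⊥) ⊗ (p0⊥ ⊗ p0⊥)))
  [⊗]  ⊢ p0, p0, (p0⊥ ⊗ p0⊥)
    [Ax]  ⊢ p0, p0⊥
    [Ax]  ⊢ p0, p0⊥
  [⊗]  ⊢ p0, p0, p0, p0, ((p0⊥ ⊗ p0⊥) ⊗ (p0⊥ ⊗ p0⊥))
    [⊗]  ⊢ p0, p0, (p0⊥ ⊗ p0⊥)
      [Ax]  ⊢ p0, p0⊥
      [Ax]  ⊢ p0, p0⊥
    [⊗]  ⊢ p0, p0, (p0⊥ ⊗ p0⊥)
      [Ax]  ⊢ p0, p0⊥
      [Ax]  ⊢ p0, p0⊥

Result: YES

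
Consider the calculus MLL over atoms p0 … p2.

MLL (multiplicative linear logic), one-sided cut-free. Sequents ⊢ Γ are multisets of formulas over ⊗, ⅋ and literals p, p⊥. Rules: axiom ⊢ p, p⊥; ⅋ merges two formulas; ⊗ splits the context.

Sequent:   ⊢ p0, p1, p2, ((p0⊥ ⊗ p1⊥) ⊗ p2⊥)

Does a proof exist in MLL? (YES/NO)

Proof tree:
[⊗]  ⊢ p0, p1, p2, ((p0⊥ ⊗ p1⊥) ⊗ p2⊥)
  [⊗]  ⊢ p0, p1, (p0⊥ ⊗ p1⊥)
    [Ax]  ⊢ p0, p0⊥
    [Ax]  ⊢ p1, p1⊥
  [Ax]  ⊢ p2, p2⊥

Result: YES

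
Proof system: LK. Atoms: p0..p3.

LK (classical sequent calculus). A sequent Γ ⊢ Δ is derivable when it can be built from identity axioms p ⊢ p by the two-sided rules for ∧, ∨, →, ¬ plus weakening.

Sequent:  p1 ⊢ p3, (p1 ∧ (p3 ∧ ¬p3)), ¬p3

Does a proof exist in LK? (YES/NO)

Proof tree:
[¬R] p1 ⊢ p3, (p1 ∧ (p3 ∧ ¬p3)), ¬p3
  [∧R] p1, p3 ⊢ p3, (p1 ∧ (p3 ∧ ¬p3))
    [WL] p1, p3 ⊢ p1
      [Ax] p1 ⊢ p1
    [∧R] p3 ⊢ p3, (p3 ∧ ¬p3)
      [Ax] p3 ⊢ p3
      [¬R]  ⊢ p3, ¬p3
        [Ax] p3 ⊢ p3

Result: YES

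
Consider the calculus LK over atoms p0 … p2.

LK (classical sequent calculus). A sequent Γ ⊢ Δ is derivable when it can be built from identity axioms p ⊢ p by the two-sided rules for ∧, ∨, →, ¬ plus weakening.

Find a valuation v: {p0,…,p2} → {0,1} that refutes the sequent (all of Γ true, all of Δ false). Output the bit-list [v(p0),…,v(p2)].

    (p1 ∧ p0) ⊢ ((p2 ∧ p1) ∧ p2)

Enumerate valuations to refute Γ ⊢ Δ:
  v=000: Γ:[(p1 ∧ p0)=F] Δ:[((p2 ∧ p1) ∧ p2)=F] refutes=False
  v=001: Γ:[(p1 ∧ p0)=F] Δ:[((p2 ∧ p1) ∧ p2)=F] refutes=False
  v=010: Γ:[(p1 ∧ p0)=F] Δ:[((p2 ∧ p1) ∧ p2)=F] refutes=False
  v=011: Γ:[(p1 ∧ p0)=F] Δ:[((p2 ∧ p1) ∧ p2)=T] refutes=False
  v=100: Γ:[(p1 ∧ p0)=F] Δ:[((p2 ∧ p1) ∧ p2)=F] refutes=False
  v=101: Γ:[(p1 ∧ p0)=F] Δ:[((p2 ∧ p1) ∧ p2)=F] refutes=False
  v=110: Γ:[(p1 ∧ p0)=T] Δ:[((p2 ∧ p1) ∧ p2)=F] refutes=True  ← countermodel

Result: [1, 1, 0]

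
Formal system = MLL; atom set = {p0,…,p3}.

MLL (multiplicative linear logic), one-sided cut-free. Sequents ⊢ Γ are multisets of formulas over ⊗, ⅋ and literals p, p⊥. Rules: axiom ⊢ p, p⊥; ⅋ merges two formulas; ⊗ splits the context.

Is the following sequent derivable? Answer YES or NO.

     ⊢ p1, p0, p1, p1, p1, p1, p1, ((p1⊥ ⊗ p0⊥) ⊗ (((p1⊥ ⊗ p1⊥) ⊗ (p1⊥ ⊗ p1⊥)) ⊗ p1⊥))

Derivation (root first):
[⊗]  ⊢ p1, p0, p1, p1, p1, p1, p1, ((p1⊥ ⊗ p0⊥) ⊗ (((p1⊥ ⊗ p1⊥) ⊗ (p1⊥ ⊗ p1⊥)) ⊗ p1⊥))
  [⊗]  ⊢ p1, p0, (p1⊥ ⊗ p0⊥)
    [Ax]  ⊢ p1, p1⊥
    [Ax]  ⊢ p0, p0⊥
  [⊗]  ⊢ p1, p1, p1, p1, p1, (((p1⊥ ⊗ p1⊥) ⊗ (p1⊥ ⊗ p1⊥)) ⊗ p1⊥)
    [⊗]  ⊢ p1, p1, p1, p1, ((p1⊥ ⊗ p1⊥) ⊗ (p1⊥ ⊗ p1⊥))
      [⊗]  ⊢ p1, p1, (p1⊥ ⊗ p1⊥)
        [Ax]  ⊢ p1, p1⊥
        [Ax]  ⊢ p1, p1⊥
      [⊗]  ⊢ p1, p1, (p1⊥ ⊗ p1⊥)
        [Ax]  ⊢ p1, p1⊥
        [Ax]  ⊢ p1, p1⊥
    [Ax]  ⊢ p1, p1⊥

Result: YES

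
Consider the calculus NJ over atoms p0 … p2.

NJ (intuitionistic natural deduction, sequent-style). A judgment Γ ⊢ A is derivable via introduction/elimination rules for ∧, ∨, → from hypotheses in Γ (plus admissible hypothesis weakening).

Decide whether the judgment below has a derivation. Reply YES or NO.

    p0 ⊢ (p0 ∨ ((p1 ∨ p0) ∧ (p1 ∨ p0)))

Derivation (root first):
[∨I₂] p0 ⊢ (p0 ∨ ((p1 ∨ p0) ∧ (p1 ∨ p0)))
  [∧I] p0 ⊢ ((p1 ∨ p0) ∧ (p1 ∨ p0))
    [∨I₂] p0 ⊢ (p1 ∨ p0)
      [Ax] p0 ⊢ p0
    [∨I₂] p0 ⊢ (p1 ∨ p0)
      [Ax] p0 ⊢ p0

Result: YES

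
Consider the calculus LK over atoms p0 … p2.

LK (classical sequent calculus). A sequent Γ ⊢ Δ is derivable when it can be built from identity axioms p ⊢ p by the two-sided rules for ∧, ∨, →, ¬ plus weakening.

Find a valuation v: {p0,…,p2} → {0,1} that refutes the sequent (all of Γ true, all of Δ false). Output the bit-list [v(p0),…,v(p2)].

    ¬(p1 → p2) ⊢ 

Search for a countermodel by truth-table:
  v=000: Γ:[¬(p1 → p2)=F] Δ:[] refutes=False
  v=001: Γ:[¬(p1 → p2)=F] Δ:[] refutes=False
  v=010: Γ:[¬(p1 → p2)=T] Δ:[] refutes=True  ← countermodel

Result: [0, 1, 0]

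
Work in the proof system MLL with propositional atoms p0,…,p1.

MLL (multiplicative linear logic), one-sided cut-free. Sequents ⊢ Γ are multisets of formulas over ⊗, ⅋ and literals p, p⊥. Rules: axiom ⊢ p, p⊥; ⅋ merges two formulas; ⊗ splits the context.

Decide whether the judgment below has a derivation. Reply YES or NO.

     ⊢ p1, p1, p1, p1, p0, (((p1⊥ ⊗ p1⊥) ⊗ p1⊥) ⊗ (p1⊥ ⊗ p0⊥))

Derivation trace:
[⊗]  ⊢ p1, p1, p1, p1, p0, (((p1⊥ ⊗ p1⊥) ⊗ p1⊥) ⊗ (p1⊥ ⊗ p0⊥))
  [⊗]  ⊢ p1, p1, p1, ((p1⊥ ⊗ p1⊥) ⊗ p1⊥)
    [⊗]  ⊢ p1, p1, (p1⊥ ⊗ p1⊥)
      [Ax]  ⊢ p1, p1⊥
      [Ax]  ⊢ p1, p1⊥
    [Ax]  ⊢ p1, p1⊥
  [⊗]  ⊢ p1, p0, (p1⊥ ⊗ p0⊥)
    [Ax]  ⊢ p1, p1⊥
    [Ax]  ⊢ p0, p0⊥

Result: YES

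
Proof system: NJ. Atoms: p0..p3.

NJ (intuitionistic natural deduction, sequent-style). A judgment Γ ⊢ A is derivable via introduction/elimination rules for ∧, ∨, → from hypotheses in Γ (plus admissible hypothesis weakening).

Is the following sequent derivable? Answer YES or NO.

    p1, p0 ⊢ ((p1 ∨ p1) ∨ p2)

Proof tree:
[∨I₁] p1, p0 ⊢ ((p1 ∨ p1) ∨ p2)
  [Wk] p1, p0 ⊢ (p1 ∨ p1)
    [∨I₂] p1 ⊢ (p1 ∨ p1)
      [Ax] p1 ⊢ p1

Result: YES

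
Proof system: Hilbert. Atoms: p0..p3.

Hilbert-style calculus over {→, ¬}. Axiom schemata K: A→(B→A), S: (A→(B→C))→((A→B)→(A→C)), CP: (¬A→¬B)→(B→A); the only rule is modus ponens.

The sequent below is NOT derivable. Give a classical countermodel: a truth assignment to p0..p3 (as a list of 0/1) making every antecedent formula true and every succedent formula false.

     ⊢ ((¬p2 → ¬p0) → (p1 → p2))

Enumerate valuations to refute Γ ⊢ Δ:
  v=0000: Γ:[] Δ:[((¬p2 → ¬p0) → (p1 → p2))=T] refutes=False
  v=0001: Γ:[] Δ:[((¬p2 → ¬p0) → (p1 → p2))=T] refutes=False
  v=0010: Γ:[] Δ:[((¬p2 → ¬p0) → (p1 → p2))=T] refutes=False
  v=0011: Γ:[] Δ:[((¬p2 → ¬p0) → (p1 → p2))=T] refutes=False
  v=0100: Γ:[] Δ:[((¬p2 → ¬p0) → (p1 → p2))=F] refutes=True  ← countermodel

Result: [0, 1, 0, 0]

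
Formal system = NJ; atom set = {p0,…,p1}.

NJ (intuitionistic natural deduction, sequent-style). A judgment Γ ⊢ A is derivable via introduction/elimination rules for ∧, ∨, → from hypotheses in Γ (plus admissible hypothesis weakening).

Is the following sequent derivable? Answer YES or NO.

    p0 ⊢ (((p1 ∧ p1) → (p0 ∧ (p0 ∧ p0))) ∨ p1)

Derivation trace:
[∨I₁] p0 ⊢ (((p1 ∧ p1) → (p0 ∧ (p0 ∧ p0))) ∨ p1)
  [→I] p0 ⊢ ((p1 ∧ p1) → (p0 ∧ (p0 ∧ p0)))
    [∧I] (p1 ∧ p1), p0 ⊢ (p0 ∧ (p0 ∧ p0))
      [Wk] p0, (p1 ∧ p1) ⊢ p0
        [Ax] p0 ⊢ p0
      [∧I] p0 ⊢ (p0 ∧ p0)
        [Ax] p0 ⊢ p0
        [Ax] p0 ⊢ p0

Result: YES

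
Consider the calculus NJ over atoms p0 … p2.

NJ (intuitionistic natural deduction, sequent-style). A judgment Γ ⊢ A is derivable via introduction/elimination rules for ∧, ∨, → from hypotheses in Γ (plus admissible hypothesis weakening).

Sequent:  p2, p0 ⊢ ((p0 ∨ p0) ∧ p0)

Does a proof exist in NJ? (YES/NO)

Proof tree:
[∧I] p2, p0 ⊢ ((p0 ∨ p0) ∧ p0)
  [∨I₁] p0, p2, p2 ⊢ (p0 ∨ p0)
    [Wk] p0, p2, p2 ⊢ p0
      [Wk] p0, p2 ⊢ p0
        [Ax] p0 ⊢ p0
  [Wk] p0, p2, p2 ⊢ p0
    [Wk] p0, p2 ⊢ p0
      [Ax] p0 ⊢ p0

Result: YES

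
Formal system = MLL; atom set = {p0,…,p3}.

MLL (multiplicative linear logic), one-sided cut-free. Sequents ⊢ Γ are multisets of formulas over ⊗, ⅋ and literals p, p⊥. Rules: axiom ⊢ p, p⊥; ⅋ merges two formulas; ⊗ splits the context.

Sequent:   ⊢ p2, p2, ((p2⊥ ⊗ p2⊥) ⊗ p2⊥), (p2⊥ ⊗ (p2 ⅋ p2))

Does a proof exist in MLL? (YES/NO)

Proof tree:
[⊗]  ⊢ p2, p2, ((p2⊥ ⊗ p2⊥) ⊗ p2⊥), (p2⊥ ⊗ (p2 ⅋ p2))
  [Ax]  ⊢ p2, p2⊥
  [⅋]  ⊢ p2, ((p2⊥ ⊗ p2⊥) ⊗ p2⊥), (p2 ⅋ p2)
    [⊗]  ⊢ p2, p2, p2, ((p2⊥ ⊗ p2⊥) ⊗ p2⊥)
      [⊗]  ⊢ p2, p2, (p2⊥ ⊗ p2⊥)
        [Ax]  ⊢ p2, p2⊥
        [Ax]  ⊢ p2, p2⊥
      [Ax]  ⊢ p2, p2⊥

Result: YES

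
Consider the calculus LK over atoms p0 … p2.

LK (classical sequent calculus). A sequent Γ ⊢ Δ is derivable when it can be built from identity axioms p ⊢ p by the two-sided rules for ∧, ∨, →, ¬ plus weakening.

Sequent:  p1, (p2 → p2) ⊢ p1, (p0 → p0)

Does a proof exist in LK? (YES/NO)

Derivation trace:
[→L] p1, (p2 → p2) ⊢ p1, (p0 → p0)
  [WR] p1 ⊢ p1, p2
    [Ax] p1 ⊢ p1
  [WL] p2 ⊢ (p0 → p0)
    [→R]  ⊢ (p0 → p0)
      [Ax] p0 ⊢ p0

Result: YES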